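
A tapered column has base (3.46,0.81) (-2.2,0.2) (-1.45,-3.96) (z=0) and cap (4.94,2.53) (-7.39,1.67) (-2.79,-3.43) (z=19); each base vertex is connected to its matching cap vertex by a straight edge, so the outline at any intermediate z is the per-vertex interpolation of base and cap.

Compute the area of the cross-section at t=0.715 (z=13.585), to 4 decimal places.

Area at t=0.715: 26.5785

Cross-section at t=0.715: each vertex is (1-t)·p0[i] + t·p1[i].
  v1: (1-0.715)·(3.46,0.81) + 0.715·(4.94,2.53) = (4.5182,2.0398)
  v2: (1-0.715)·(-2.2,0.2) + 0.715·(-7.39,1.67) = (-5.9108,1.2510)
  v3: (1-0.715)·(-1.45,-3.96) + 0.715·(-2.79,-3.43) = (-2.4081,-3.5810)
Shoelace sum Σ(x_i·y_{i+1} − x_{i+1}·y_i):
  i=1: 4.5182·1.2510 − -5.9108·2.0398 = +17.7094 (running +17.7094)
  i=2: -5.9108·-3.5810 − -2.4081·1.2510 = +24.1797 (running +41.8891)
  i=3: -2.4081·2.0398 − 4.5182·-3.5810 = +11.2679 (running +53.1570)
Area = |Σ|/2 = |53.1570|/2 = 26.5785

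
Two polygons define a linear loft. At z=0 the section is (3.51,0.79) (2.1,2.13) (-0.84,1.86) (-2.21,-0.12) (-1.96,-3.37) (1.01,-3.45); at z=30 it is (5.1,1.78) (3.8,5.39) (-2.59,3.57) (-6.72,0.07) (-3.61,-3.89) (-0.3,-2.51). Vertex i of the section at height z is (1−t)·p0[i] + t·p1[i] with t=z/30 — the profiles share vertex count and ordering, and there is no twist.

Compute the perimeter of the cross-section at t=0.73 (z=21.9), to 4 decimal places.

Perimeter at t=0.73: 27.5909

Cross-section at t=0.73: each vertex is (1-t)·p0[i] + t·p1[i].
  v1: (1-0.73)·(3.51,0.79) + 0.73·(5.1,1.78) = (4.6707,1.5127)
  v2: (1-0.73)·(2.1,2.13) + 0.73·(3.8,5.39) = (3.3410,4.5098)
  v3: (1-0.73)·(-0.84,1.86) + 0.73·(-2.59,3.57) = (-2.1175,3.1083)
  v4: (1-0.73)·(-2.21,-0.12) + 0.73·(-6.72,0.07) = (-5.5023,0.0187)
  v5: (1-0.73)·(-1.96,-3.37) + 0.73·(-3.61,-3.89) = (-3.1645,-3.7496)
  v6: (1-0.73)·(1.01,-3.45) + 0.73·(-0.3,-2.51) = (0.0537,-2.7638)
Perimeter = Σ |v_{i+1} − v_i|:
  edge 1→2: √(-1.3297² + 2.9971²) = 3.2788 (running 3.2788)
  edge 2→3: √(-5.4585² + -1.4015²) = 5.6356 (running 8.9144)
  edge 3→4: √(-3.3848² + -3.0896²) = 4.5828 (running 13.4972)
  edge 4→5: √(2.3378² + -3.7683²) = 4.4346 (running 17.9318)
  edge 5→6: √(3.2182² + 0.9858²) = 3.3658 (running 21.2976)
  edge 6→1: √(4.6170² + 4.2765²) = 6.2933 (running 27.5909)
Perimeter = 27.5909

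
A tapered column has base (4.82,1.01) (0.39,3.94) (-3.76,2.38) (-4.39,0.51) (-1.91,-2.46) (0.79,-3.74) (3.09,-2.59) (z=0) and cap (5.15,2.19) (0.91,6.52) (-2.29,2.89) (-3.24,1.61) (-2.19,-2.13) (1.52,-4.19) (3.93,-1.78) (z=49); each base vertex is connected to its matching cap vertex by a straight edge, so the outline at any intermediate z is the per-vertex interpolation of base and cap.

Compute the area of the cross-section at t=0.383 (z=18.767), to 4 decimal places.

Area at t=0.383: 48.3195

Cross-section at t=0.383: each vertex is (1-t)·p0[i] + t·p1[i].
  v1: (1-0.383)·(4.82,1.01) + 0.383·(5.15,2.19) = (4.9464,1.4619)
  v2: (1-0.383)·(0.39,3.94) + 0.383·(0.91,6.52) = (0.5892,4.9281)
  v3: (1-0.383)·(-3.76,2.38) + 0.383·(-2.29,2.89) = (-3.1970,2.5753)
  v4: (1-0.383)·(-4.39,0.51) + 0.383·(-3.24,1.61) = (-3.9495,0.9313)
  v5: (1-0.383)·(-1.91,-2.46) + 0.383·(-2.19,-2.13) = (-2.0172,-2.3336)
  v6: (1-0.383)·(0.79,-3.74) + 0.383·(1.52,-4.19) = (1.0696,-3.9124)
  v7: (1-0.383)·(3.09,-2.59) + 0.383·(3.93,-1.78) = (3.4117,-2.2798)
Shoelace sum Σ(x_i·y_{i+1} − x_{i+1}·y_i):
  i=1: 4.9464·4.9281 − 0.5892·1.4619 = +23.5152 (running +23.5152)
  i=2: 0.5892·2.5753 − -3.1970·4.9281 = +17.2725 (running +40.7877)
  i=3: -3.1970·0.9313 − -3.9495·2.5753 = +7.1940 (running +47.9817)
  i=4: -3.9495·-2.3336 − -2.0172·0.9313 = +11.0954 (running +59.0771)
  i=5: -2.0172·-3.9124 − 1.0696·-2.3336 = +10.3882 (running +69.4652)
  i=6: 1.0696·-2.2798 − 3.4117·-3.9124 = +10.9094 (running +80.3747)
  i=7: 3.4117·1.4619 − 4.9464·-2.2798 = +16.2644 (running +96.6390)
Area = |Σ|/2 = |96.6390|/2 = 48.3195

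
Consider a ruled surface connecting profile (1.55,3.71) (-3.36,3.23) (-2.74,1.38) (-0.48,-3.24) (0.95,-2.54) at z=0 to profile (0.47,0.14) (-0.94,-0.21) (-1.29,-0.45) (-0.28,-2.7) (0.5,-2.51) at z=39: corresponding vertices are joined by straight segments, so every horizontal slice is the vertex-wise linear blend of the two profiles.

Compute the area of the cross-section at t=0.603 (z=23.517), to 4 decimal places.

Area at t=0.603: 8.6867

Cross-section at t=0.603: each vertex is (1-t)·p0[i] + t·p1[i].
  v1: (1-0.603)·(1.55,3.71) + 0.603·(0.47,0.14) = (0.8988,1.5573)
  v2: (1-0.603)·(-3.36,3.23) + 0.603·(-0.94,-0.21) = (-1.9007,1.1557)
  v3: (1-0.603)·(-2.74,1.38) + 0.603·(-1.29,-0.45) = (-1.8657,0.2765)
  v4: (1-0.603)·(-0.48,-3.24) + 0.603·(-0.28,-2.7) = (-0.3594,-2.9144)
  v5: (1-0.603)·(0.95,-2.54) + 0.603·(0.5,-2.51) = (0.6786,-2.5219)
Shoelace sum Σ(x_i·y_{i+1} − x_{i+1}·y_i):
  i=1: 0.8988·1.1557 − -1.9007·1.5573 = +3.9987 (running +3.9987)
  i=2: -1.9007·0.2765 − -1.8657·1.1557 = +1.6305 (running +5.6292)
  i=3: -1.8657·-2.9144 − -0.3594·0.2765 = +5.5366 (running +11.1658)
  i=4: -0.3594·-2.5219 − 0.6786·-2.9144 = +2.8842 (running +14.0500)
  i=5: 0.6786·1.5573 − 0.8988·-2.5219 = +3.3234 (running +17.3735)
Area = |Σ|/2 = |17.3735|/2 = 8.6867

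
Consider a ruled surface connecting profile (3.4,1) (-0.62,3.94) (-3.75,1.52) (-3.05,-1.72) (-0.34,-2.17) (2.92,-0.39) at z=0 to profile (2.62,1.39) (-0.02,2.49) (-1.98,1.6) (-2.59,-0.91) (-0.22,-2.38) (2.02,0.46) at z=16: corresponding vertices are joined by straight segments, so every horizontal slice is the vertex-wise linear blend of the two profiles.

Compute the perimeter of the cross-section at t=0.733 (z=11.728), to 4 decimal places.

Cross-section at t=0.733: each vertex is (1-t)·p0[i] + t·p1[i].
  v1: (1-0.733)·(3.4,1) + 0.733·(2.62,1.39) = (2.8283,1.2859)
  v2: (1-0.733)·(-0.62,3.94) + 0.733·(-0.02,2.49) = (-0.1802,2.8772)
  v3: (1-0.733)·(-3.75,1.52) + 0.733·(-1.98,1.6) = (-2.4526,1.5786)
  v4: (1-0.733)·(-3.05,-1.72) + 0.733·(-2.59,-0.91) = (-2.7128,-1.1263)
  v5: (1-0.733)·(-0.34,-2.17) + 0.733·(-0.22,-2.38) = (-0.2520,-2.3239)
  v6: (1-0.733)·(2.92,-0.39) + 0.733·(2.02,0.46) = (2.2603,0.2331)
Perimeter = Σ |v_{i+1} − v_i|:
  edge 1→2: √(-3.0085² + 1.5913²) = 3.4034 (running 3.4034)
  edge 2→3: √(-2.2724² + -1.2985²) = 2.6172 (running 6.0206)
  edge 3→4: √(-0.2602² + -2.7049²) = 2.7174 (running 8.7380)
  edge 4→5: √(2.4608² + -1.1977²) = 2.7368 (running 11.4748)
  edge 5→6: √(2.5123² + 2.5570²) = 3.5847 (running 15.0595)
  edge 6→1: √(0.5680² + 1.0528²) = 1.1962 (running 16.2557)
Perimeter = 16.2557

Perimeter at t=0.733: 16.2557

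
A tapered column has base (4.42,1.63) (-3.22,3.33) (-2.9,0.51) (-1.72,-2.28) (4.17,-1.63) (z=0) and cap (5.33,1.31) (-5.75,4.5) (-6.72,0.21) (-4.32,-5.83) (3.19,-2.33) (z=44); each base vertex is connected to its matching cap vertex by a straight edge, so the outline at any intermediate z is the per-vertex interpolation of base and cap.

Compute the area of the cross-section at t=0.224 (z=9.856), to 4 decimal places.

Cross-section at t=0.224: each vertex is (1-t)·p0[i] + t·p1[i].
  v1: (1-0.224)·(4.42,1.63) + 0.224·(5.33,1.31) = (4.6238,1.5583)
  v2: (1-0.224)·(-3.22,3.33) + 0.224·(-5.75,4.5) = (-3.7867,3.5921)
  v3: (1-0.224)·(-2.9,0.51) + 0.224·(-6.72,0.21) = (-3.7557,0.4428)
  v4: (1-0.224)·(-1.72,-2.28) + 0.224·(-4.32,-5.83) = (-2.3024,-3.0752)
  v5: (1-0.224)·(4.17,-1.63) + 0.224·(3.19,-2.33) = (3.9505,-1.7868)
Shoelace sum Σ(x_i·y_{i+1} − x_{i+1}·y_i):
  i=1: 4.6238·3.5921 − -3.7867·1.5583 = +22.5101 (running +22.5101)
  i=2: -3.7867·0.4428 − -3.7557·3.5921 = +11.8139 (running +34.3241)
  i=3: -3.7557·-3.0752 − -2.3024·0.4428 = +12.5690 (running +46.8930)
  i=4: -2.3024·-1.7868 − 3.9505·-3.0752 = +16.2624 (running +63.1555)
  i=5: 3.9505·1.5583 − 4.6238·-1.7868 = +14.4180 (running +77.5735)
Area = |Σ|/2 = |77.5735|/2 = 38.7867

Area at t=0.224: 38.7867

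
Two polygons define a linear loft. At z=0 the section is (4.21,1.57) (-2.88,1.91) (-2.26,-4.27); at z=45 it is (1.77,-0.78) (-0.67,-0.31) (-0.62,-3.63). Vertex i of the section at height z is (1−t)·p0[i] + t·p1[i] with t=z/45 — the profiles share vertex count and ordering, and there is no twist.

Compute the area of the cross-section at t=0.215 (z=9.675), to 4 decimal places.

Cross-section at t=0.215: each vertex is (1-t)·p0[i] + t·p1[i].
  v1: (1-0.215)·(4.21,1.57) + 0.215·(1.77,-0.78) = (3.6854,1.0648)
  v2: (1-0.215)·(-2.88,1.91) + 0.215·(-0.67,-0.31) = (-2.4049,1.4327)
  v3: (1-0.215)·(-2.26,-4.27) + 0.215·(-0.62,-3.63) = (-1.9074,-4.1324)
Shoelace sum Σ(x_i·y_{i+1} − x_{i+1}·y_i):
  i=1: 3.6854·1.4327 − -2.4049·1.0648 = +7.8406 (running +7.8406)
  i=2: -2.4049·-4.1324 − -1.9074·1.4327 = +12.6705 (running +20.5112)
  i=3: -1.9074·1.0648 − 3.6854·-4.1324 = +13.1986 (running +33.7098)
Area = |Σ|/2 = |33.7098|/2 = 16.8549

Area at t=0.215: 16.8549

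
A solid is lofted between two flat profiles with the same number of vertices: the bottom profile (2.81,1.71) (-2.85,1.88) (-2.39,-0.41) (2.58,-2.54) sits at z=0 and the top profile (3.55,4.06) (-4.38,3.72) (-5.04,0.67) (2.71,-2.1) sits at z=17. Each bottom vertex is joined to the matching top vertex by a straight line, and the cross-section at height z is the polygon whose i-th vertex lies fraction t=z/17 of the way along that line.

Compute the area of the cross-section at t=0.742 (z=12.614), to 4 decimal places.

Cross-section at t=0.742: each vertex is (1-t)·p0[i] + t·p1[i].
  v1: (1-0.742)·(2.81,1.71) + 0.742·(3.55,4.06) = (3.3591,3.4537)
  v2: (1-0.742)·(-2.85,1.88) + 0.742·(-4.38,3.72) = (-3.9853,3.2453)
  v3: (1-0.742)·(-2.39,-0.41) + 0.742·(-5.04,0.67) = (-4.3563,0.3914)
  v4: (1-0.742)·(2.58,-2.54) + 0.742·(2.71,-2.1) = (2.6765,-2.2135)
Shoelace sum Σ(x_i·y_{i+1} − x_{i+1}·y_i):
  i=1: 3.3591·3.2453 − -3.9853·3.4537 = +24.6650 (running +24.6650)
  i=2: -3.9853·0.3914 − -4.3563·3.2453 = +12.5777 (running +37.2428)
  i=3: -4.3563·-2.2135 − 2.6765·0.3914 = +8.5953 (running +45.8381)
  i=4: 2.6765·3.4537 − 3.3591·-2.2135 = +16.6791 (running +62.5172)
Area = |Σ|/2 = |62.5172|/2 = 31.2586

Area at t=0.742: 31.2586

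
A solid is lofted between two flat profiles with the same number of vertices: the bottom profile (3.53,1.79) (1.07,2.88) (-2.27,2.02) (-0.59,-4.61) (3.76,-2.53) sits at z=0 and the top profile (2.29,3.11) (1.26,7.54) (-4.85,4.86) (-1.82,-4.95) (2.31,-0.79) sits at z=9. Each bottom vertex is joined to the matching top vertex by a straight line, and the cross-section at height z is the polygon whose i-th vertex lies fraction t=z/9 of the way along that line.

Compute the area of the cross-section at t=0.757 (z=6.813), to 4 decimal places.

Area at t=0.757: 48.8051

Cross-section at t=0.757: each vertex is (1-t)·p0[i] + t·p1[i].
  v1: (1-0.757)·(3.53,1.79) + 0.757·(2.29,3.11) = (2.5913,2.7892)
  v2: (1-0.757)·(1.07,2.88) + 0.757·(1.26,7.54) = (1.2138,6.4076)
  v3: (1-0.757)·(-2.27,2.02) + 0.757·(-4.85,4.86) = (-4.2231,4.1699)
  v4: (1-0.757)·(-0.59,-4.61) + 0.757·(-1.82,-4.95) = (-1.5211,-4.8674)
  v5: (1-0.757)·(3.76,-2.53) + 0.757·(2.31,-0.79) = (2.6623,-1.2128)
Shoelace sum Σ(x_i·y_{i+1} − x_{i+1}·y_i):
  i=1: 2.5913·6.4076 − 1.2138·2.7892 = +13.2185 (running +13.2185)
  i=2: 1.2138·4.1699 − -4.2231·6.4076 = +32.1213 (running +45.3398)
  i=3: -4.2231·-4.8674 − -1.5211·4.1699 = +26.8981 (running +72.2379)
  i=4: -1.5211·-1.2128 − 2.6623·-4.8674 = +14.8035 (running +87.0414)
  i=5: 2.6623·2.7892 − 2.5913·-1.2128 = +10.5687 (running +97.6101)
Area = |Σ|/2 = |97.6101|/2 = 48.8051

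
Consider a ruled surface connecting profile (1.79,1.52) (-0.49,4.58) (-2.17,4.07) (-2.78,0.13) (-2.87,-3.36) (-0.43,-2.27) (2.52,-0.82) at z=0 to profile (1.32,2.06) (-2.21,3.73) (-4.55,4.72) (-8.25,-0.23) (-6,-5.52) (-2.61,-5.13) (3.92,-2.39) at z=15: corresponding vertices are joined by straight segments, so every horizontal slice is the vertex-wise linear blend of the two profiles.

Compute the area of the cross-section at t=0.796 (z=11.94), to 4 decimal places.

Area at t=0.796: 64.8249

Cross-section at t=0.796: each vertex is (1-t)·p0[i] + t·p1[i].
  v1: (1-0.796)·(1.79,1.52) + 0.796·(1.32,2.06) = (1.4159,1.9498)
  v2: (1-0.796)·(-0.49,4.58) + 0.796·(-2.21,3.73) = (-1.8591,3.9034)
  v3: (1-0.796)·(-2.17,4.07) + 0.796·(-4.55,4.72) = (-4.0645,4.5874)
  v4: (1-0.796)·(-2.78,0.13) + 0.796·(-8.25,-0.23) = (-7.1341,-0.1566)
  v5: (1-0.796)·(-2.87,-3.36) + 0.796·(-6,-5.52) = (-5.3615,-5.0794)
  v6: (1-0.796)·(-0.43,-2.27) + 0.796·(-2.61,-5.13) = (-2.1653,-4.5466)
  v7: (1-0.796)·(2.52,-0.82) + 0.796·(3.92,-2.39) = (3.6344,-2.0697)
Shoelace sum Σ(x_i·y_{i+1} − x_{i+1}·y_i):
  i=1: 1.4159·3.9034 − -1.8591·1.9498 = +9.1517 (running +9.1517)
  i=2: -1.8591·4.5874 − -4.0645·3.9034 = +7.3368 (running +16.4885)
  i=3: -4.0645·-0.1566 − -7.1341·4.5874 = +33.3634 (running +49.8519)
  i=4: -7.1341·-5.0794 − -5.3615·-0.1566 = +35.3974 (running +85.2493)
  i=5: -5.3615·-4.5466 − -2.1653·-5.0794 = +13.3781 (running +98.6273)
  i=6: -2.1653·-2.0697 − 3.6344·-4.5466 = +21.0055 (running +119.6329)
  i=7: 3.6344·1.9498 − 1.4159·-2.0697 = +10.0170 (running +129.6498)
Area = |Σ|/2 = |129.6498|/2 = 64.8249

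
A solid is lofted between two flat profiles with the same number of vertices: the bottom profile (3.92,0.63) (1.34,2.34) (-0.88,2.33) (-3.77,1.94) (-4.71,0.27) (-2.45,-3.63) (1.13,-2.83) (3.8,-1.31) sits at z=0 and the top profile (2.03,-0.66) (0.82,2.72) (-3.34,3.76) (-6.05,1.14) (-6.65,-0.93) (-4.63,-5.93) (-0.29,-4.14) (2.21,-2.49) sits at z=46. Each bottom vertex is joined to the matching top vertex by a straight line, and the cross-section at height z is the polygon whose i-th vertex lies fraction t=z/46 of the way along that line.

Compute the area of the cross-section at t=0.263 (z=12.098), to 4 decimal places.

Cross-section at t=0.263: each vertex is (1-t)·p0[i] + t·p1[i].
  v1: (1-0.263)·(3.92,0.63) + 0.263·(2.03,-0.66) = (3.4229,0.2907)
  v2: (1-0.263)·(1.34,2.34) + 0.263·(0.82,2.72) = (1.2032,2.4399)
  v3: (1-0.263)·(-0.88,2.33) + 0.263·(-3.34,3.76) = (-1.5270,2.7061)
  v4: (1-0.263)·(-3.77,1.94) + 0.263·(-6.05,1.14) = (-4.3696,1.7296)
  v5: (1-0.263)·(-4.71,0.27) + 0.263·(-6.65,-0.93) = (-5.2202,-0.0456)
  v6: (1-0.263)·(-2.45,-3.63) + 0.263·(-4.63,-5.93) = (-3.0233,-4.2349)
  v7: (1-0.263)·(1.13,-2.83) + 0.263·(-0.29,-4.14) = (0.7565,-3.1745)
  v8: (1-0.263)·(3.8,-1.31) + 0.263·(2.21,-2.49) = (3.3818,-1.6203)
Shoelace sum Σ(x_i·y_{i+1} − x_{i+1}·y_i):
  i=1: 3.4229·2.4399 − 1.2032·0.2907 = +8.0019 (running +8.0019)
  i=2: 1.2032·2.7061 − -1.5270·2.4399 = +6.9818 (running +14.9837)
  i=3: -1.5270·1.7296 − -4.3696·2.7061 = +9.1836 (running +24.1673)
  i=4: -4.3696·-0.0456 − -5.2202·1.7296 = +9.2281 (running +33.3955)
  i=5: -5.2202·-4.2349 − -3.0233·-0.0456 = +21.9692 (running +55.3647)
  i=6: -3.0233·-3.1745 − 0.7565·-4.2349 = +12.8016 (running +68.1663)
  i=7: 0.7565·-1.6203 − 3.3818·-3.1745 = +9.5099 (running +77.6761)
  i=8: 3.3818·0.2907 − 3.4229·-1.6203 = +6.5295 (running +84.2056)
Area = |Σ|/2 = |84.2056|/2 = 42.1028

Area at t=0.263: 42.1028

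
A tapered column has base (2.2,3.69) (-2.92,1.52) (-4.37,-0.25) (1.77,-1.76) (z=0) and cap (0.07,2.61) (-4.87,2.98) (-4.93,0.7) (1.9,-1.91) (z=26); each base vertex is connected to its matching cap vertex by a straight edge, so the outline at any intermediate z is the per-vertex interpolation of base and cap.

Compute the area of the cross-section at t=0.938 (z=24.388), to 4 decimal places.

Area at t=0.938: 18.9687

Cross-section at t=0.938: each vertex is (1-t)·p0[i] + t·p1[i].
  v1: (1-0.938)·(2.2,3.69) + 0.938·(0.07,2.61) = (0.2021,2.6770)
  v2: (1-0.938)·(-2.92,1.52) + 0.938·(-4.87,2.98) = (-4.7491,2.8895)
  v3: (1-0.938)·(-4.37,-0.25) + 0.938·(-4.93,0.7) = (-4.8953,0.6411)
  v4: (1-0.938)·(1.77,-1.76) + 0.938·(1.9,-1.91) = (1.8919,-1.9007)
Shoelace sum Σ(x_i·y_{i+1} − x_{i+1}·y_i):
  i=1: 0.2021·2.8895 − -4.7491·2.6770 = +13.2970 (running +13.2970)
  i=2: -4.7491·0.6411 − -4.8953·2.8895 = +11.1002 (running +24.3972)
  i=3: -4.8953·-1.9007 − 1.8919·0.6411 = +8.0915 (running +32.4887)
  i=4: 1.8919·2.6770 − 0.2021·-1.9007 = +5.4487 (running +37.9374)
Area = |Σ|/2 = |37.9374|/2 = 18.9687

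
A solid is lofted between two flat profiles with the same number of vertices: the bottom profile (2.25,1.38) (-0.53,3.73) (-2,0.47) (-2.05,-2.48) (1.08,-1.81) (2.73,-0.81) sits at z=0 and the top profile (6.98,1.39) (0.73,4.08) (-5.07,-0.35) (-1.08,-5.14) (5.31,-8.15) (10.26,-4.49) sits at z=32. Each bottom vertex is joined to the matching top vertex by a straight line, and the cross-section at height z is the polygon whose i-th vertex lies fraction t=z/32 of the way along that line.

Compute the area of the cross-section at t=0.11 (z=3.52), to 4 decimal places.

Area at t=0.11: 25.6713

Cross-section at t=0.11: each vertex is (1-t)·p0[i] + t·p1[i].
  v1: (1-0.11)·(2.25,1.38) + 0.11·(6.98,1.39) = (2.7703,1.3811)
  v2: (1-0.11)·(-0.53,3.73) + 0.11·(0.73,4.08) = (-0.3914,3.7685)
  v3: (1-0.11)·(-2,0.47) + 0.11·(-5.07,-0.35) = (-2.3377,0.3798)
  v4: (1-0.11)·(-2.05,-2.48) + 0.11·(-1.08,-5.14) = (-1.9433,-2.7726)
  v5: (1-0.11)·(1.08,-1.81) + 0.11·(5.31,-8.15) = (1.5453,-2.5074)
  v6: (1-0.11)·(2.73,-0.81) + 0.11·(10.26,-4.49) = (3.5583,-1.2148)
Shoelace sum Σ(x_i·y_{i+1} − x_{i+1}·y_i):
  i=1: 2.7703·3.7685 − -0.3914·1.3811 = +10.9804 (running +10.9804)
  i=2: -0.3914·0.3798 − -2.3377·3.7685 = +8.6610 (running +19.6414)
  i=3: -2.3377·-2.7726 − -1.9433·0.3798 = +7.2196 (running +26.8610)
  i=4: -1.9433·-2.5074 − 1.5453·-2.7726 = +9.1571 (running +36.0181)
  i=5: 1.5453·-1.2148 − 3.5583·-2.5074 = +7.0449 (running +43.0630)
  i=6: 3.5583·1.3811 − 2.7703·-1.2148 = +8.2797 (running +51.3427)
Area = |Σ|/2 = |51.3427|/2 = 25.6713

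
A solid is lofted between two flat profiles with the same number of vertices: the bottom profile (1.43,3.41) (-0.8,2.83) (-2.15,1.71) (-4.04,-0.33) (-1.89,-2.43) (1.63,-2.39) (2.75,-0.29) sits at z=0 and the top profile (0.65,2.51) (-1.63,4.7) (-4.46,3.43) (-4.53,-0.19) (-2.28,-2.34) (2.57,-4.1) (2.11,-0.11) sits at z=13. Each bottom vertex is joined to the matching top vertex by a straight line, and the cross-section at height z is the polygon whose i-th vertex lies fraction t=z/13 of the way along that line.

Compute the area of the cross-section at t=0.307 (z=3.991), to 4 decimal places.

Area at t=0.307: 30.0807

Cross-section at t=0.307: each vertex is (1-t)·p0[i] + t·p1[i].
  v1: (1-0.307)·(1.43,3.41) + 0.307·(0.65,2.51) = (1.1905,3.1337)
  v2: (1-0.307)·(-0.8,2.83) + 0.307·(-1.63,4.7) = (-1.0548,3.4041)
  v3: (1-0.307)·(-2.15,1.71) + 0.307·(-4.46,3.43) = (-2.8592,2.2380)
  v4: (1-0.307)·(-4.04,-0.33) + 0.307·(-4.53,-0.19) = (-4.1904,-0.2870)
  v5: (1-0.307)·(-1.89,-2.43) + 0.307·(-2.28,-2.34) = (-2.0097,-2.4024)
  v6: (1-0.307)·(1.63,-2.39) + 0.307·(2.57,-4.1) = (1.9186,-2.9150)
  v7: (1-0.307)·(2.75,-0.29) + 0.307·(2.11,-0.11) = (2.5535,-0.2347)
Shoelace sum Σ(x_i·y_{i+1} − x_{i+1}·y_i):
  i=1: 1.1905·3.4041 − -1.0548·3.1337 = +7.3582 (running +7.3582)
  i=2: -1.0548·2.2380 − -2.8592·3.4041 = +7.3722 (running +14.7303)
  i=3: -2.8592·-0.2870 − -4.1904·2.2380 = +10.1990 (running +24.9293)
  i=4: -4.1904·-2.4024 − -2.0097·-0.2870 = +9.4901 (running +34.4194)
  i=5: -2.0097·-2.9150 − 1.9186·-2.4024 = +10.4674 (running +44.8869)
  i=6: 1.9186·-0.2347 − 2.5535·-2.9150 = +6.9931 (running +51.8800)
  i=7: 2.5535·3.1337 − 1.1905·-0.2347 = +8.2814 (running +60.1614)
Area = |Σ|/2 = |60.1614|/2 = 30.0807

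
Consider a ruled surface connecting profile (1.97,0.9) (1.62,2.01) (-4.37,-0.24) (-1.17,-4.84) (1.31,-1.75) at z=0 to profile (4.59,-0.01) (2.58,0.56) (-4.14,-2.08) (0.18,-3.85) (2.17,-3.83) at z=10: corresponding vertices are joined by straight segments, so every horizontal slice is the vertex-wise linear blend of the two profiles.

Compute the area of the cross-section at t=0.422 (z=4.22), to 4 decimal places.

Cross-section at t=0.422: each vertex is (1-t)·p0[i] + t·p1[i].
  v1: (1-0.422)·(1.97,0.9) + 0.422·(4.59,-0.01) = (3.0756,0.5160)
  v2: (1-0.422)·(1.62,2.01) + 0.422·(2.58,0.56) = (2.0251,1.3981)
  v3: (1-0.422)·(-4.37,-0.24) + 0.422·(-4.14,-2.08) = (-4.2729,-1.0165)
  v4: (1-0.422)·(-1.17,-4.84) + 0.422·(0.18,-3.85) = (-0.6003,-4.4222)
  v5: (1-0.422)·(1.31,-1.75) + 0.422·(2.17,-3.83) = (1.6729,-2.6278)
Shoelace sum Σ(x_i·y_{i+1} − x_{i+1}·y_i):
  i=1: 3.0756·1.3981 − 2.0251·0.5160 = +3.2551 (running +3.2551)
  i=2: 2.0251·-1.0165 − -4.2729·1.3981 = +3.9155 (running +7.1706)
  i=3: -4.2729·-4.4222 − -0.6003·-1.0165 = +18.2857 (running +25.4563)
  i=4: -0.6003·-2.6278 − 1.6729·-4.4222 = +8.9755 (running +34.4318)
  i=5: 1.6729·0.5160 − 3.0756·-2.6278 = +8.9452 (running +43.3770)
Area = |Σ|/2 = |43.3770|/2 = 21.6885

Area at t=0.422: 21.6885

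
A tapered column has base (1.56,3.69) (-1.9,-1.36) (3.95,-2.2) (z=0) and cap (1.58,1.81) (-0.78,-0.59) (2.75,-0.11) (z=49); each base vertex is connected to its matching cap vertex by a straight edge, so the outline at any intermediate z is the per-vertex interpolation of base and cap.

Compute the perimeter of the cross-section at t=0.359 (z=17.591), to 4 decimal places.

Perimeter at t=0.359: 15.0213

Cross-section at t=0.359: each vertex is (1-t)·p0[i] + t·p1[i].
  v1: (1-0.359)·(1.56,3.69) + 0.359·(1.58,1.81) = (1.5672,3.0151)
  v2: (1-0.359)·(-1.9,-1.36) + 0.359·(-0.78,-0.59) = (-1.4979,-1.0836)
  v3: (1-0.359)·(3.95,-2.2) + 0.359·(2.75,-0.11) = (3.5192,-1.4497)
Perimeter = Σ |v_{i+1} − v_i|:
  edge 1→2: √(-3.0651² + -4.0987²) = 5.1180 (running 5.1180)
  edge 2→3: √(5.0171² + -0.3661²) = 5.0305 (running 10.1484)
  edge 3→1: √(-1.9520² + 4.4648²) = 4.8728 (running 15.0213)
Perimeter = 15.0213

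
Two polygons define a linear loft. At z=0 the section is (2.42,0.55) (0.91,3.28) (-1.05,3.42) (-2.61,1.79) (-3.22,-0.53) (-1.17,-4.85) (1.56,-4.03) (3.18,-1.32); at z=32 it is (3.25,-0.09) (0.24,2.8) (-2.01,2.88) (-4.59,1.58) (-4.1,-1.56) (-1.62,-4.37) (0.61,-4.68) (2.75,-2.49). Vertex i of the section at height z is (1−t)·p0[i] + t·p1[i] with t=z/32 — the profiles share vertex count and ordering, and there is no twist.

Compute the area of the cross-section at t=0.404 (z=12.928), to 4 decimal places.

Cross-section at t=0.404: each vertex is (1-t)·p0[i] + t·p1[i].
  v1: (1-0.404)·(2.42,0.55) + 0.404·(3.25,-0.09) = (2.7553,0.2914)
  v2: (1-0.404)·(0.91,3.28) + 0.404·(0.24,2.8) = (0.6393,3.0861)
  v3: (1-0.404)·(-1.05,3.42) + 0.404·(-2.01,2.88) = (-1.4378,3.2018)
  v4: (1-0.404)·(-2.61,1.79) + 0.404·(-4.59,1.58) = (-3.4099,1.7052)
  v5: (1-0.404)·(-3.22,-0.53) + 0.404·(-4.1,-1.56) = (-3.5755,-0.9461)
  v6: (1-0.404)·(-1.17,-4.85) + 0.404·(-1.62,-4.37) = (-1.3518,-4.6561)
  v7: (1-0.404)·(1.56,-4.03) + 0.404·(0.61,-4.68) = (1.1762,-4.2926)
  v8: (1-0.404)·(3.18,-1.32) + 0.404·(2.75,-2.49) = (3.0063,-1.7927)
Shoelace sum Σ(x_i·y_{i+1} − x_{i+1}·y_i):
  i=1: 2.7553·3.0861 − 0.6393·0.2914 = +8.3168 (running +8.3168)
  i=2: 0.6393·3.2018 − -1.4378·3.0861 = +6.4843 (running +14.8011)
  i=3: -1.4378·1.7052 − -3.4099·3.2018 = +8.4663 (running +23.2674)
  i=4: -3.4099·-0.9461 − -3.5755·1.7052 = +9.3230 (running +32.5904)
  i=5: -3.5755·-4.6561 − -1.3518·-0.9461 = +15.3689 (running +47.9593)
  i=6: -1.3518·-4.2926 − 1.1762·-4.6561 = +11.2792 (running +59.2386)
  i=7: 1.1762·-1.7927 − 3.0063·-4.2926 = +10.7962 (running +70.0348)
  i=8: 3.0063·0.2914 − 2.7553·-1.7927 = +5.8156 (running +75.8503)
Area = |Σ|/2 = |75.8503|/2 = 37.9252

Area at t=0.404: 37.9252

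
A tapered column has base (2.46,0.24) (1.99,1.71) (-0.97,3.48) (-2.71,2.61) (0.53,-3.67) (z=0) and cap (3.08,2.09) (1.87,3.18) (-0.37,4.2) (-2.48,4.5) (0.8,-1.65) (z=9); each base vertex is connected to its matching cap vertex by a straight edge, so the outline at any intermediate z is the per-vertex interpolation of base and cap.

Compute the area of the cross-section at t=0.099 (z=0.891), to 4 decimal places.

Area at t=0.099: 18.1522

Cross-section at t=0.099: each vertex is (1-t)·p0[i] + t·p1[i].
  v1: (1-0.099)·(2.46,0.24) + 0.099·(3.08,2.09) = (2.5214,0.4231)
  v2: (1-0.099)·(1.99,1.71) + 0.099·(1.87,3.18) = (1.9781,1.8555)
  v3: (1-0.099)·(-0.97,3.48) + 0.099·(-0.37,4.2) = (-0.9106,3.5513)
  v4: (1-0.099)·(-2.71,2.61) + 0.099·(-2.48,4.5) = (-2.6872,2.7971)
  v5: (1-0.099)·(0.53,-3.67) + 0.099·(0.8,-1.65) = (0.5567,-3.4700)
Shoelace sum Σ(x_i·y_{i+1} − x_{i+1}·y_i):
  i=1: 2.5214·1.8555 − 1.9781·0.4231 = +3.8415 (running +3.8415)
  i=2: 1.9781·3.5513 − -0.9106·1.8555 = +8.7145 (running +12.5560)
  i=3: -0.9106·2.7971 − -2.6872·3.5513 = +6.9961 (running +19.5520)
  i=4: -2.6872·-3.4700 − 0.5567·2.7971 = +7.7675 (running +27.3195)
  i=5: 0.5567·0.4231 − 2.5214·-3.4700 = +8.9848 (running +36.3043)
Area = |Σ|/2 = |36.3043|/2 = 18.1522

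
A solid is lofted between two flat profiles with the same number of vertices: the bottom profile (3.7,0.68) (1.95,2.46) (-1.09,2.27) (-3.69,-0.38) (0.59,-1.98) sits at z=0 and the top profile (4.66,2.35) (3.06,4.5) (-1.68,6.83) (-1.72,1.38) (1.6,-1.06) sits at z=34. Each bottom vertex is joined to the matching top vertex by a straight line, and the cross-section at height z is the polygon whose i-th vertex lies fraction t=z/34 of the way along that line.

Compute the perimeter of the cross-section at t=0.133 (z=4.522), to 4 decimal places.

Perimeter at t=0.133: 18.2050

Cross-section at t=0.133: each vertex is (1-t)·p0[i] + t·p1[i].
  v1: (1-0.133)·(3.7,0.68) + 0.133·(4.66,2.35) = (3.8277,0.9021)
  v2: (1-0.133)·(1.95,2.46) + 0.133·(3.06,4.5) = (2.0976,2.7313)
  v3: (1-0.133)·(-1.09,2.27) + 0.133·(-1.68,6.83) = (-1.1685,2.8765)
  v4: (1-0.133)·(-3.69,-0.38) + 0.133·(-1.72,1.38) = (-3.4280,-0.1459)
  v5: (1-0.133)·(0.59,-1.98) + 0.133·(1.6,-1.06) = (0.7243,-1.8576)
Perimeter = Σ |v_{i+1} − v_i|:
  edge 1→2: √(-1.7300² + 1.8292²) = 2.5178 (running 2.5178)
  edge 2→3: √(-3.2661² + 0.1452²) = 3.2693 (running 5.7871)
  edge 3→4: √(-2.2595² + -3.0224²) = 3.7736 (running 9.5607)
  edge 4→5: √(4.1523² + -1.7117²) = 4.4913 (running 14.0520)
  edge 5→1: √(3.1033² + 2.7598²) = 4.1530 (running 18.2050)
Perimeter = 18.2050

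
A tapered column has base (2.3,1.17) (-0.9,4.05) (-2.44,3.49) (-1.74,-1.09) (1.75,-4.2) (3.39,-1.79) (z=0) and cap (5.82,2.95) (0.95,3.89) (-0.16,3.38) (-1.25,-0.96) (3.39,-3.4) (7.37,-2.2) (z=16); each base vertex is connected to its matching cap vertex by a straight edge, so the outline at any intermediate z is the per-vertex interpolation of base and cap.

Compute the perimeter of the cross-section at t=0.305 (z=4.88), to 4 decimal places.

Perimeter at t=0.305: 22.1406

Cross-section at t=0.305: each vertex is (1-t)·p0[i] + t·p1[i].
  v1: (1-0.305)·(2.3,1.17) + 0.305·(5.82,2.95) = (3.3736,1.7129)
  v2: (1-0.305)·(-0.9,4.05) + 0.305·(0.95,3.89) = (-0.3358,4.0012)
  v3: (1-0.305)·(-2.44,3.49) + 0.305·(-0.16,3.38) = (-1.7446,3.4565)
  v4: (1-0.305)·(-1.74,-1.09) + 0.305·(-1.25,-0.96) = (-1.5905,-1.0504)
  v5: (1-0.305)·(1.75,-4.2) + 0.305·(3.39,-3.4) = (2.2502,-3.9560)
  v6: (1-0.305)·(3.39,-1.79) + 0.305·(7.37,-2.2) = (4.6039,-1.9151)
Perimeter = Σ |v_{i+1} − v_i|:
  edge 1→2: √(-3.7094² + 2.2883²) = 4.3584 (running 4.3584)
  edge 2→3: √(-1.4089² + -0.5447²) = 1.5105 (running 5.8689)
  edge 3→4: √(0.1541² + -4.5068²) = 4.5094 (running 10.3783)
  edge 4→5: √(3.8407² + -2.9057²) = 4.8160 (running 15.1944)
  edge 5→6: √(2.3537² + 2.0410²) = 3.1153 (running 18.3097)
  edge 6→1: √(-1.2303² + 3.6280²) = 3.8309 (running 22.1406)
Perimeter = 22.1406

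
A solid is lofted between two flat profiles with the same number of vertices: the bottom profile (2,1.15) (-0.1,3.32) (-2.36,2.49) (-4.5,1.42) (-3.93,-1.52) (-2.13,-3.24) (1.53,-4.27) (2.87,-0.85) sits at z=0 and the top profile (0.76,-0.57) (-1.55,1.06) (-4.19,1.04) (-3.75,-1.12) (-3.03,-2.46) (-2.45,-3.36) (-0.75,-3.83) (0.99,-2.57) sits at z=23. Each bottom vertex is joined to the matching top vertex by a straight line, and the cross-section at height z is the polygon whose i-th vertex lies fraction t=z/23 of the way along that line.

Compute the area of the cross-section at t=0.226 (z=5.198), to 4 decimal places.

Area at t=0.226: 31.7442

Cross-section at t=0.226: each vertex is (1-t)·p0[i] + t·p1[i].
  v1: (1-0.226)·(2,1.15) + 0.226·(0.76,-0.57) = (1.7198,0.7613)
  v2: (1-0.226)·(-0.1,3.32) + 0.226·(-1.55,1.06) = (-0.4277,2.8092)
  v3: (1-0.226)·(-2.36,2.49) + 0.226·(-4.19,1.04) = (-2.7736,2.1623)
  v4: (1-0.226)·(-4.5,1.42) + 0.226·(-3.75,-1.12) = (-4.3305,0.8460)
  v5: (1-0.226)·(-3.93,-1.52) + 0.226·(-3.03,-2.46) = (-3.7266,-1.7324)
  v6: (1-0.226)·(-2.13,-3.24) + 0.226·(-2.45,-3.36) = (-2.2023,-3.2671)
  v7: (1-0.226)·(1.53,-4.27) + 0.226·(-0.75,-3.83) = (1.0147,-4.1706)
  v8: (1-0.226)·(2.87,-0.85) + 0.226·(0.99,-2.57) = (2.4451,-1.2387)
Shoelace sum Σ(x_i·y_{i+1} − x_{i+1}·y_i):
  i=1: 1.7198·2.8092 − -0.4277·0.7613 = +5.1568 (running +5.1568)
  i=2: -0.4277·2.1623 − -2.7736·2.8092 = +6.8668 (running +12.0237)
  i=3: -2.7736·0.8460 − -4.3305·2.1623 = +7.0175 (running +19.0412)
  i=4: -4.3305·-1.7324 − -3.7266·0.8460 = +10.6549 (running +29.6960)
  i=5: -3.7266·-3.2671 − -2.2023·-1.7324 = +8.3599 (running +38.0559)
  i=6: -2.2023·-4.1706 − 1.0147·-3.2671 = +12.5001 (running +50.5560)
  i=7: 1.0147·-1.2387 − 2.4451·-4.1706 = +8.9406 (running +59.4966)
  i=8: 2.4451·0.7613 − 1.7198·-1.2387 = +3.9917 (running +63.4883)
Area = |Σ|/2 = |63.4883|/2 = 31.7442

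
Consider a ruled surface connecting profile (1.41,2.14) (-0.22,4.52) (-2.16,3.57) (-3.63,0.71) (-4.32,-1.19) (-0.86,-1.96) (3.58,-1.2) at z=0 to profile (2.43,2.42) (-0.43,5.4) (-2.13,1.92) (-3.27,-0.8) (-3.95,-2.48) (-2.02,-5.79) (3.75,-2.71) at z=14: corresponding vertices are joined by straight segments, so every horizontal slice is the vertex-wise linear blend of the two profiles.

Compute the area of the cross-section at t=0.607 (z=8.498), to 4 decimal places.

Cross-section at t=0.607: each vertex is (1-t)·p0[i] + t·p1[i].
  v1: (1-0.607)·(1.41,2.14) + 0.607·(2.43,2.42) = (2.0291,2.3100)
  v2: (1-0.607)·(-0.22,4.52) + 0.607·(-0.43,5.4) = (-0.3475,5.0542)
  v3: (1-0.607)·(-2.16,3.57) + 0.607·(-2.13,1.92) = (-2.1418,2.5685)
  v4: (1-0.607)·(-3.63,0.71) + 0.607·(-3.27,-0.8) = (-3.4115,-0.2066)
  v5: (1-0.607)·(-4.32,-1.19) + 0.607·(-3.95,-2.48) = (-4.0954,-1.9730)
  v6: (1-0.607)·(-0.86,-1.96) + 0.607·(-2.02,-5.79) = (-1.5641,-4.2848)
  v7: (1-0.607)·(3.58,-1.2) + 0.607·(3.75,-2.71) = (3.6832,-2.1166)
Shoelace sum Σ(x_i·y_{i+1} − x_{i+1}·y_i):
  i=1: 2.0291·5.0542 − -0.3475·2.3100 = +11.0582 (running +11.0582)
  i=2: -0.3475·2.5685 − -2.1418·5.0542 = +9.9325 (running +20.9907)
  i=3: -2.1418·-0.2066 − -3.4115·2.5685 = +9.2046 (running +30.1954)
  i=4: -3.4115·-1.9730 − -4.0954·-0.2066 = +5.8850 (running +36.0803)
  i=5: -4.0954·-4.2848 − -1.5641·-1.9730 = +14.4620 (running +50.5423)
  i=6: -1.5641·-2.1166 − 3.6832·-4.2848 = +19.0923 (running +69.6347)
  i=7: 3.6832·2.3100 − 2.0291·-2.1166 = +12.8028 (running +82.4375)
Area = |Σ|/2 = |82.4375|/2 = 41.2188

Area at t=0.607: 41.2188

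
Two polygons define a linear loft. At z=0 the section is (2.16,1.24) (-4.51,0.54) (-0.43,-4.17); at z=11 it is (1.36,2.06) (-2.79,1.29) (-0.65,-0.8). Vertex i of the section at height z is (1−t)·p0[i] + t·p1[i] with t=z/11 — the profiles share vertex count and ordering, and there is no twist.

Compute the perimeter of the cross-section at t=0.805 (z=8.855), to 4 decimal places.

Cross-section at t=0.805: each vertex is (1-t)·p0[i] + t·p1[i].
  v1: (1-0.805)·(2.16,1.24) + 0.805·(1.36,2.06) = (1.5160,1.9001)
  v2: (1-0.805)·(-4.51,0.54) + 0.805·(-2.79,1.29) = (-3.1254,1.1438)
  v3: (1-0.805)·(-0.43,-4.17) + 0.805·(-0.65,-0.8) = (-0.6071,-1.4571)
Perimeter = Σ |v_{i+1} − v_i|:
  edge 1→2: √(-4.6414² + -0.7564²) = 4.7026 (running 4.7026)
  edge 2→3: √(2.5183² + -2.6009²) = 3.6203 (running 8.3229)
  edge 3→1: √(2.1231² + 3.3573²) = 3.9722 (running 12.2952)
Perimeter = 12.2952

Perimeter at t=0.805: 12.2952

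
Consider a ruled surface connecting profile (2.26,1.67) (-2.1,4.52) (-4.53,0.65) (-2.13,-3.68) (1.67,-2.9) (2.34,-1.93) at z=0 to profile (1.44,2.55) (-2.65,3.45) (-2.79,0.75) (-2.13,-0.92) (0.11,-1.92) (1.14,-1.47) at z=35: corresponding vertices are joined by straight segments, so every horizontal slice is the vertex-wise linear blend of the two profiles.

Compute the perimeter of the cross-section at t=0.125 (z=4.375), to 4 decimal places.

Cross-section at t=0.125: each vertex is (1-t)·p0[i] + t·p1[i].
  v1: (1-0.125)·(2.26,1.67) + 0.125·(1.44,2.55) = (2.1575,1.7800)
  v2: (1-0.125)·(-2.1,4.52) + 0.125·(-2.65,3.45) = (-2.1688,4.3862)
  v3: (1-0.125)·(-4.53,0.65) + 0.125·(-2.79,0.75) = (-4.3125,0.6625)
  v4: (1-0.125)·(-2.13,-3.68) + 0.125·(-2.13,-0.92) = (-2.1300,-3.3350)
  v5: (1-0.125)·(1.67,-2.9) + 0.125·(0.11,-1.92) = (1.4750,-2.7775)
  v6: (1-0.125)·(2.34,-1.93) + 0.125·(1.14,-1.47) = (2.1900,-1.8725)
Perimeter = Σ |v_{i+1} − v_i|:
  edge 1→2: √(-4.3262² + 2.6062²) = 5.0506 (running 5.0506)
  edge 2→3: √(-2.1437² + -3.7237²) = 4.2967 (running 9.3474)
  edge 3→4: √(2.1825² + -3.9975²) = 4.5545 (running 13.9019)
  edge 4→5: √(3.6050² + 0.5575²) = 3.6479 (running 17.5497)
  edge 5→6: √(0.7150² + 0.9050²) = 1.1534 (running 18.7031)
  edge 6→1: √(-0.0325² + 3.6525²) = 3.6526 (running 22.3557)
Perimeter = 22.3557

Perimeter at t=0.125: 22.3557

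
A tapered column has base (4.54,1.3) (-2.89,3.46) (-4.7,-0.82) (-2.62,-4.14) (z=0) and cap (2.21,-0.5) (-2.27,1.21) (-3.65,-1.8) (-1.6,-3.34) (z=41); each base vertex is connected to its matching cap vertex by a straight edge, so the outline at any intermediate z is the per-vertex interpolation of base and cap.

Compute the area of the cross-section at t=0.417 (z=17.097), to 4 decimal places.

Cross-section at t=0.417: each vertex is (1-t)·p0[i] + t·p1[i].
  v1: (1-0.417)·(4.54,1.3) + 0.417·(2.21,-0.5) = (3.5684,0.5494)
  v2: (1-0.417)·(-2.89,3.46) + 0.417·(-2.27,1.21) = (-2.6315,2.5217)
  v3: (1-0.417)·(-4.7,-0.82) + 0.417·(-3.65,-1.8) = (-4.2622,-1.2287)
  v4: (1-0.417)·(-2.62,-4.14) + 0.417·(-1.6,-3.34) = (-2.1947,-3.8064)
Shoelace sum Σ(x_i·y_{i+1} − x_{i+1}·y_i):
  i=1: 3.5684·2.5217 − -2.6315·0.5494 = +10.4443 (running +10.4443)
  i=2: -2.6315·-1.2287 − -4.2622·2.5217 = +13.9812 (running +24.4256)
  i=3: -4.2622·-3.8064 − -2.1947·-1.2287 = +13.5270 (running +37.9525)
  i=4: -2.1947·0.5494 − 3.5684·-3.8064 = +12.3770 (running +50.3295)
Area = |Σ|/2 = |50.3295|/2 = 25.1647

Area at t=0.417: 25.1647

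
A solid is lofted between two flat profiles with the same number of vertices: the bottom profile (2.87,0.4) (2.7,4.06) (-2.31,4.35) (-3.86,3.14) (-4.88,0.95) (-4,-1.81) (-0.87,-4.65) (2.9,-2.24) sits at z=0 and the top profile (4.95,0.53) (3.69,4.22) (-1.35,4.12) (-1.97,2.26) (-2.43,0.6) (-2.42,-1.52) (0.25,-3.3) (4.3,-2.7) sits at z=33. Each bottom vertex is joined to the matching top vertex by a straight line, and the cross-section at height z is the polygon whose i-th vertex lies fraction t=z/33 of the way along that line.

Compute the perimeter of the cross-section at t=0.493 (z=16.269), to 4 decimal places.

Cross-section at t=0.493: each vertex is (1-t)·p0[i] + t·p1[i].
  v1: (1-0.493)·(2.87,0.4) + 0.493·(4.95,0.53) = (3.8954,0.4641)
  v2: (1-0.493)·(2.7,4.06) + 0.493·(3.69,4.22) = (3.1881,4.1389)
  v3: (1-0.493)·(-2.31,4.35) + 0.493·(-1.35,4.12) = (-1.8367,4.2366)
  v4: (1-0.493)·(-3.86,3.14) + 0.493·(-1.97,2.26) = (-2.9282,2.7062)
  v5: (1-0.493)·(-4.88,0.95) + 0.493·(-2.43,0.6) = (-3.6722,0.7774)
  v6: (1-0.493)·(-4,-1.81) + 0.493·(-2.42,-1.52) = (-3.2211,-1.6670)
  v7: (1-0.493)·(-0.87,-4.65) + 0.493·(0.25,-3.3) = (-0.3178,-3.9844)
  v8: (1-0.493)·(2.9,-2.24) + 0.493·(4.3,-2.7) = (3.5902,-2.4668)
Perimeter = Σ |v_{i+1} − v_i|:
  edge 1→2: √(-0.7074² + 3.6748²) = 3.7423 (running 3.7423)
  edge 2→3: √(-5.0248² + 0.0977²) = 5.0257 (running 8.7680)
  edge 3→4: √(-1.0915² + -1.5304²) = 1.8798 (running 10.6478)
  edge 4→5: √(-0.7439² + -1.9287²) = 2.0672 (running 12.7150)
  edge 5→6: √(0.4511² + -2.4445²) = 2.4858 (running 15.2008)
  edge 6→7: √(2.9032² + -2.3174²) = 3.7147 (running 18.9155)
  edge 7→8: √(3.9080² + 1.5177²) = 4.1924 (running 23.1079)
  edge 8→1: √(0.3052² + 2.9309²) = 2.9467 (running 26.0546)
Perimeter = 26.0546

Perimeter at t=0.493: 26.0546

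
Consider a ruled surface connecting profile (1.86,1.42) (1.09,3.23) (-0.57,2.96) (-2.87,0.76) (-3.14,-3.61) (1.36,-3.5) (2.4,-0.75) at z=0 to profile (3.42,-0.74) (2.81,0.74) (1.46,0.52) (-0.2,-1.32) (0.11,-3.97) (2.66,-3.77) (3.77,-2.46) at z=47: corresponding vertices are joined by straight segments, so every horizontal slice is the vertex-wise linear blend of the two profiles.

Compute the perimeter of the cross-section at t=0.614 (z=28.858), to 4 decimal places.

Cross-section at t=0.614: each vertex is (1-t)·p0[i] + t·p1[i].
  v1: (1-0.614)·(1.86,1.42) + 0.614·(3.42,-0.74) = (2.8178,0.0938)
  v2: (1-0.614)·(1.09,3.23) + 0.614·(2.81,0.74) = (2.1461,1.7011)
  v3: (1-0.614)·(-0.57,2.96) + 0.614·(1.46,0.52) = (0.6764,1.4618)
  v4: (1-0.614)·(-2.87,0.76) + 0.614·(-0.2,-1.32) = (-1.2306,-0.5171)
  v5: (1-0.614)·(-3.14,-3.61) + 0.614·(0.11,-3.97) = (-1.1445,-3.8310)
  v6: (1-0.614)·(1.36,-3.5) + 0.614·(2.66,-3.77) = (2.1582,-3.6658)
  v7: (1-0.614)·(2.4,-0.75) + 0.614·(3.77,-2.46) = (3.2412,-1.7999)
Perimeter = Σ |v_{i+1} − v_i|:
  edge 1→2: √(-0.6718² + 1.6074²) = 1.7421 (running 1.7421)
  edge 2→3: √(-1.4697² + -0.2393²) = 1.4890 (running 3.2311)
  edge 3→4: √(-1.9070² + -1.9790²) = 2.7483 (running 5.9794)
  edge 4→5: √(0.0861² + -3.3139²) = 3.3150 (running 9.2944)
  edge 5→6: √(3.3027² + 0.1653²) = 3.3068 (running 12.6013)
  edge 6→7: √(1.0830² + 1.8658²) = 2.1574 (running 14.7586)
  edge 7→1: √(-0.4233² + 1.8937²) = 1.9404 (running 16.6991)
Perimeter = 16.6991

Perimeter at t=0.614: 16.6991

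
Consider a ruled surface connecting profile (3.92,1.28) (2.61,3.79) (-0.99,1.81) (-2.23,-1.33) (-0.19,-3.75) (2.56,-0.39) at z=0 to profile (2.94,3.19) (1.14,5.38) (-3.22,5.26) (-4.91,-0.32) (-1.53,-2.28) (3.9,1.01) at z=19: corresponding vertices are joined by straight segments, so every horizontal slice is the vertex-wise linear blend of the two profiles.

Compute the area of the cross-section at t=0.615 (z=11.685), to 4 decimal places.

Cross-section at t=0.615: each vertex is (1-t)·p0[i] + t·p1[i].
  v1: (1-0.615)·(3.92,1.28) + 0.615·(2.94,3.19) = (3.3173,2.4546)
  v2: (1-0.615)·(2.61,3.79) + 0.615·(1.14,5.38) = (1.7060,4.7679)
  v3: (1-0.615)·(-0.99,1.81) + 0.615·(-3.22,5.26) = (-2.3615,3.9317)
  v4: (1-0.615)·(-2.23,-1.33) + 0.615·(-4.91,-0.32) = (-3.8782,-0.7088)
  v5: (1-0.615)·(-0.19,-3.75) + 0.615·(-1.53,-2.28) = (-1.0141,-2.8460)
  v6: (1-0.615)·(2.56,-0.39) + 0.615·(3.9,1.01) = (3.3841,0.4710)
Shoelace sum Σ(x_i·y_{i+1} − x_{i+1}·y_i):
  i=1: 3.3173·4.7679 − 1.7060·2.4546 = +11.6289 (running +11.6289)
  i=2: 1.7060·3.9317 − -2.3615·4.7679 = +17.9664 (running +29.5953)
  i=3: -2.3615·-0.7088 − -3.8782·3.9317 = +16.9220 (running +46.5173)
  i=4: -3.8782·-2.8460 − -1.0141·-0.7088 = +10.3183 (running +56.8356)
  i=5: -1.0141·0.4710 − 3.3841·-2.8460 = +9.1533 (running +65.9890)
  i=6: 3.3841·2.4546 − 3.3173·0.4710 = +6.7443 (running +72.7333)
Area = |Σ|/2 = |72.7333|/2 = 36.3667

Area at t=0.615: 36.3667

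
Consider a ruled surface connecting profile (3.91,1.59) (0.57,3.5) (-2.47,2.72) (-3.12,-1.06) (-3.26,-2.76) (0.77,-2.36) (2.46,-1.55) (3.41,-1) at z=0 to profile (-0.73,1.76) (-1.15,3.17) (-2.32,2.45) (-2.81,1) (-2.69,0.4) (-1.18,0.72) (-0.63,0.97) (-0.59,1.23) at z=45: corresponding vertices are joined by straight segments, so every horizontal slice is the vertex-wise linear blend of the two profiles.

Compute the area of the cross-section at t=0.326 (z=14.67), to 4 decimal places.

Cross-section at t=0.326: each vertex is (1-t)·p0[i] + t·p1[i].
  v1: (1-0.326)·(3.91,1.59) + 0.326·(-0.73,1.76) = (2.3974,1.6454)
  v2: (1-0.326)·(0.57,3.5) + 0.326·(-1.15,3.17) = (0.0093,3.3924)
  v3: (1-0.326)·(-2.47,2.72) + 0.326·(-2.32,2.45) = (-2.4211,2.6320)
  v4: (1-0.326)·(-3.12,-1.06) + 0.326·(-2.81,1) = (-3.0189,-0.3884)
  v5: (1-0.326)·(-3.26,-2.76) + 0.326·(-2.69,0.4) = (-3.0742,-1.7298)
  v6: (1-0.326)·(0.77,-2.36) + 0.326·(-1.18,0.72) = (0.1343,-1.3559)
  v7: (1-0.326)·(2.46,-1.55) + 0.326·(-0.63,0.97) = (1.4527,-0.7285)
  v8: (1-0.326)·(3.41,-1) + 0.326·(-0.59,1.23) = (2.1060,-0.2730)
Shoelace sum Σ(x_i·y_{i+1} − x_{i+1}·y_i):
  i=1: 2.3974·3.3924 − 0.0093·1.6454 = +8.1176 (running +8.1176)
  i=2: 0.0093·2.6320 − -2.4211·3.3924 = +8.2378 (running +16.3554)
  i=3: -2.4211·-0.3884 − -3.0189·2.6320 = +8.8862 (running +25.2416)
  i=4: -3.0189·-1.7298 − -3.0742·-0.3884 = +4.0281 (running +29.2698)
  i=5: -3.0742·-1.3559 − 0.1343·-1.7298 = +4.4007 (running +33.6704)
  i=6: 0.1343·-0.7285 − 1.4527·-1.3559 = +1.8719 (running +35.5423)
  i=7: 1.4527·-0.2730 − 2.1060·-0.7285 = +1.1376 (running +36.6799)
  i=8: 2.1060·1.6454 − 2.3974·-0.2730 = +4.1198 (running +40.7997)
Area = |Σ|/2 = |40.7997|/2 = 20.3998

Area at t=0.326: 20.3998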